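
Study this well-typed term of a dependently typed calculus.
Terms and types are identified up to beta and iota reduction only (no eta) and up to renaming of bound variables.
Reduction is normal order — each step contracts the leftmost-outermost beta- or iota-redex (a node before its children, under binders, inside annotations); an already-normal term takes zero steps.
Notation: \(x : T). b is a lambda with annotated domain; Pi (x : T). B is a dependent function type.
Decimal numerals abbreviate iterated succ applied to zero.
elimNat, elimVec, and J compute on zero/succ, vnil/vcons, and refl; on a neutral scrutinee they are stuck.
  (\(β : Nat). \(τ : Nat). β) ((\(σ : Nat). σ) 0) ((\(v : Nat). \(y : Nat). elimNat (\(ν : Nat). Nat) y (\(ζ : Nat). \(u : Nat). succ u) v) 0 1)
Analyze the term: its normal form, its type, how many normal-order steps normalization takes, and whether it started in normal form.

reduced normal form:
  0
the term's type:
  Nat
normal-order step count: 3
started in normal form: no
first redex: a beta-redex


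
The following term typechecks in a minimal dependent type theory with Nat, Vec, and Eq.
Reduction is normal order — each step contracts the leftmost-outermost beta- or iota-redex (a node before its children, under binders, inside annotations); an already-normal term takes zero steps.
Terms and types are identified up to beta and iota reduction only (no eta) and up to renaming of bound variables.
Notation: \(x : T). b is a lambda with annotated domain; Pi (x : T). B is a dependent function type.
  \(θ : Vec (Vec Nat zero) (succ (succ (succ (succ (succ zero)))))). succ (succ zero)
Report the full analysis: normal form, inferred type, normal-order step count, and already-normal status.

normal form:
  \(θ : Vec (Vec Nat zero) (succ (succ (succ (succ (succ zero)))))). succ (succ zero)
inferred type:
  Pi (θ : Vec (Vec Nat zero) (succ (succ (succ (succ (succ zero)))))). Nat
steps to reach normal form (normal order): 0
term was already normal: yes


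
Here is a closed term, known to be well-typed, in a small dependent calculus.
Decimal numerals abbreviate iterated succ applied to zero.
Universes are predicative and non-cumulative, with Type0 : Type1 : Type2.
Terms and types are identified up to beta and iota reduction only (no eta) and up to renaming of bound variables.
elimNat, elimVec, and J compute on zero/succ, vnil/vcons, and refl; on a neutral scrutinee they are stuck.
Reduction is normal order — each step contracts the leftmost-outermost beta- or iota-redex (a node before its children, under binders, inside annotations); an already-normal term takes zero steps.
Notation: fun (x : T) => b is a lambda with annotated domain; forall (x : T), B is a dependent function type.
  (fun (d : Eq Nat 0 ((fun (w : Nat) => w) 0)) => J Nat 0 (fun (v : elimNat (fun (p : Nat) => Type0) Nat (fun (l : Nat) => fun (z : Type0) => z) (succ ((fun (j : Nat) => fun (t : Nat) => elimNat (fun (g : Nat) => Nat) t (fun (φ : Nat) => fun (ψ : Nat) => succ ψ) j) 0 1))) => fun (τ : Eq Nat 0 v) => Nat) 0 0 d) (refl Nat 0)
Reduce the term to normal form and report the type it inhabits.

normal form:
  0
the term's type:
  Nat
observation: the term reaches its normal form after 2 normal-order steps.


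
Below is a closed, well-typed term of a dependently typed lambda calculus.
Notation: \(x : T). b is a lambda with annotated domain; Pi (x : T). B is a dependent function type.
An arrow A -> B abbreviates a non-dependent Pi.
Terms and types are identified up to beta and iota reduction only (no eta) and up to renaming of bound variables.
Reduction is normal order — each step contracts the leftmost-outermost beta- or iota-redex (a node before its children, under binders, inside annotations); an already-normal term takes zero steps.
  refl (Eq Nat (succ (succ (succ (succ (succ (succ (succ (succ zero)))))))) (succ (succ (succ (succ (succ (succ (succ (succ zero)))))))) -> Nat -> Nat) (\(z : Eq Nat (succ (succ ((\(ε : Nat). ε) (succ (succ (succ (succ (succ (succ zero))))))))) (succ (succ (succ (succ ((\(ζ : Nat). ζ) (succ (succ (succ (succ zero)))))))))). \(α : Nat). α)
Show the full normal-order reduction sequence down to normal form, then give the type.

normal-order reduction sequence:
  refl (Eq Nat (succ (succ (succ (succ (succ (succ (succ (succ zero)))))))) (succ (succ (succ (succ (succ (succ (succ (succ zero)))))))) -> Nat -> Nat) (\(z : Eq Nat (succ (succ ((\(ε : Nat). ε) (succ (succ (succ (succ (succ (succ zero))))))))) (succ (succ (succ (succ ((\(ζ : Nat). ζ) (succ (succ (succ (succ zero)))))))))). \(α : Nat). α)
  ~> refl (Eq Nat (succ (succ (succ (succ (succ (succ (succ (succ zero)))))))) (succ (succ (succ (succ (succ (succ (succ (succ zero)))))))) -> Nat -> Nat) (\(z : Eq Nat (succ (succ (succ (succ (succ (succ (succ (succ zero)))))))) (succ (succ (succ (succ ((\(ε : Nat). ε) (succ (succ (succ (succ zero)))))))))). \(ζ : Nat). ζ)
  ~> refl (Eq Nat (succ (succ (succ (succ (succ (succ (succ (succ zero)))))))) (succ (succ (succ (succ (succ (succ (succ (succ zero)))))))) -> Nat -> Nat) (\(z : Eq Nat (succ (succ (succ (succ (succ (succ (succ (succ zero)))))))) (succ (succ (succ (succ (succ (succ (succ (succ zero))))))))). \(ε : Nat). ε)
the term's type:
  Eq (Eq Nat (succ (succ (succ (succ (succ (succ (succ (succ zero)))))))) (succ (succ (succ (succ (succ (succ (succ (succ zero)))))))) -> Nat -> Nat) (\(z : Eq Nat (succ (succ (succ (succ (succ (succ (succ (succ zero)))))))) (succ (succ (succ (succ (succ (succ (succ (succ zero))))))))). \(ε : Nat). ε) (\(ζ : Eq Nat (succ (succ (succ (succ (succ (succ (succ (succ zero)))))))) (succ (succ (succ (succ (succ (succ (succ (succ zero))))))))). \(α : Nat). α)


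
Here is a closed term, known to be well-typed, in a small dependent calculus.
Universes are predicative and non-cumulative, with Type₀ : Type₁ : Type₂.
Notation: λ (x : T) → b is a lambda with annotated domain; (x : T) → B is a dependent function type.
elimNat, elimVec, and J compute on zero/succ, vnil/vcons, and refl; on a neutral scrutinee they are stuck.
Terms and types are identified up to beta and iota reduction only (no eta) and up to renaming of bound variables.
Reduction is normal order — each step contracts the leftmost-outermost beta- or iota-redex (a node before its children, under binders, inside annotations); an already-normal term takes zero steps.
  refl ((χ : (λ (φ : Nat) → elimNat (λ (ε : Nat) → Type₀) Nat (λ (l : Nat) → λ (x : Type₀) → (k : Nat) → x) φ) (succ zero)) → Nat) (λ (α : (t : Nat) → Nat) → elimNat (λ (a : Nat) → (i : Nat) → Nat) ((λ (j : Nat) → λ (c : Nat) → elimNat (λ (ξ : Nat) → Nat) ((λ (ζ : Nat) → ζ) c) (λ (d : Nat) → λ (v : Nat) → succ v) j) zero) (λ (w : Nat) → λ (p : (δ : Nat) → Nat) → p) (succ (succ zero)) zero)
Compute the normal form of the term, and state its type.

normal form:
  refl ((χ : (φ : Nat) → Nat) → Nat) (λ (ε : (l : Nat) → Nat) → zero)
inferred type:
  Eq ((χ : (φ : Nat) → Nat) → Nat) (λ (ε : (l : Nat) → Nat) → zero) (λ (x : (k : Nat) → Nat) → zero)
observation: reduction starts at a beta-redex, and 16 normal-order steps reach the normal form.


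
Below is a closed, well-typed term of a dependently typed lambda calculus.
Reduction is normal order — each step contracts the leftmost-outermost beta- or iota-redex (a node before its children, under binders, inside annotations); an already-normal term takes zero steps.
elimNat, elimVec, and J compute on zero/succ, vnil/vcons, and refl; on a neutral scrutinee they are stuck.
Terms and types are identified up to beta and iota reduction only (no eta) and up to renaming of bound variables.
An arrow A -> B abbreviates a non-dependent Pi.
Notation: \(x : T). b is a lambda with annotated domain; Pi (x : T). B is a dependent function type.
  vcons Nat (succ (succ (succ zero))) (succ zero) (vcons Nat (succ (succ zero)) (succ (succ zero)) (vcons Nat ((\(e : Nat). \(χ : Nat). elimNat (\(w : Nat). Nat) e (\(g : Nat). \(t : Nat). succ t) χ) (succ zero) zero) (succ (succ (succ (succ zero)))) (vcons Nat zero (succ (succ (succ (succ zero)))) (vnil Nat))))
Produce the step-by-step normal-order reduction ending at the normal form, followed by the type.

normal-order reduction sequence:
  vcons Nat (succ (succ (succ zero))) (succ zero) (vcons Nat (succ (succ zero)) (succ (succ zero)) (vcons Nat ((\(e : Nat). \(χ : Nat). elimNat (\(w : Nat). Nat) e (\(g : Nat). \(t : Nat). succ t) χ) (succ zero) zero) (succ (succ (succ (succ zero)))) (vcons Nat zero (succ (succ (succ (succ zero)))) (vnil Nat))))
  ~> vcons Nat (succ (succ (succ zero))) (succ zero) (vcons Nat (succ (succ zero)) (succ (succ zero)) (vcons Nat ((\(e : Nat). elimNat (\(χ : Nat). Nat) (succ zero) (\(w : Nat). \(g : Nat). succ g) e) zero) (succ (succ (succ (succ zero)))) (vcons Nat zero (succ (succ (succ (succ zero)))) (vnil Nat))))
  ~> vcons Nat (succ (succ (succ zero))) (succ zero) (vcons Nat (succ (succ zero)) (succ (succ zero)) (vcons Nat (elimNat (\(e : Nat). Nat) (succ zero) (\(χ : Nat). \(w : Nat). succ w) zero) (succ (succ (succ (succ zero)))) (vcons Nat zero (succ (succ (succ (succ zero)))) (vnil Nat))))
  ~> vcons Nat (succ (succ (succ zero))) (succ zero) (vcons Nat (succ (succ zero)) (succ (succ zero)) (vcons Nat (succ zero) (succ (succ (succ (succ zero)))) (vcons Nat zero (succ (succ (succ (succ zero)))) (vnil Nat))))
type:
  Vec Nat (succ (succ (succ (succ zero))))


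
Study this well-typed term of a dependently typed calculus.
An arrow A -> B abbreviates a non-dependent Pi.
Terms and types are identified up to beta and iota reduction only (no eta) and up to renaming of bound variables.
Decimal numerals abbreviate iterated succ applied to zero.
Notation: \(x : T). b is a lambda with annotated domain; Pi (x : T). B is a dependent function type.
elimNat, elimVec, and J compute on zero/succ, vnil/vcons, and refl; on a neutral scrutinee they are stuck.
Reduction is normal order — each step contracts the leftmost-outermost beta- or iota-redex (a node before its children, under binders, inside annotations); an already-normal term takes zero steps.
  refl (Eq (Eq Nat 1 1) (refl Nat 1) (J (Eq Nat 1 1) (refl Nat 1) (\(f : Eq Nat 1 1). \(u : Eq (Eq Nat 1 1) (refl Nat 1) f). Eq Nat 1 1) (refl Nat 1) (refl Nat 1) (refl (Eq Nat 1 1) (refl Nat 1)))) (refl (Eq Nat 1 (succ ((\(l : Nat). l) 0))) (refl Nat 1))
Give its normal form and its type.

normal form:
  refl (Eq (Eq Nat 1 1) (refl Nat 1) (refl Nat 1)) (refl (Eq Nat 1 1) (refl Nat 1))
inferred type:
  Eq (Eq (Eq Nat 1 1) (refl Nat 1) (refl Nat 1)) (refl (Eq Nat 1 1) (refl Nat 1)) (refl (Eq Nat 1 1) (refl Nat 1))
observation: reduction starts at a J iota-redex, and 2 normal-order steps reach the normal form.


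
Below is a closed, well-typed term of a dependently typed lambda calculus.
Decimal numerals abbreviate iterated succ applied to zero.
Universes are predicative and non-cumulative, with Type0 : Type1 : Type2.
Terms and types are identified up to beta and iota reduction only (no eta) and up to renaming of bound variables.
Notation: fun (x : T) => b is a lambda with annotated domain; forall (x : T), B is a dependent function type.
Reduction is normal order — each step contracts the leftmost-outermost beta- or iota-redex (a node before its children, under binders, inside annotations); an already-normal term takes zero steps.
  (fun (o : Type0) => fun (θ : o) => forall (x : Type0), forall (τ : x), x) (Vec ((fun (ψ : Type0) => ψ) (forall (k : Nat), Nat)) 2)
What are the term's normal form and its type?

resulting normal form:
  fun (o : Vec (forall (θ : Nat), Nat) 2) => forall (x : Type0), forall (τ : x), x
inferred type:
  forall (o : Vec (forall (θ : Nat), Nat) 2), Type1


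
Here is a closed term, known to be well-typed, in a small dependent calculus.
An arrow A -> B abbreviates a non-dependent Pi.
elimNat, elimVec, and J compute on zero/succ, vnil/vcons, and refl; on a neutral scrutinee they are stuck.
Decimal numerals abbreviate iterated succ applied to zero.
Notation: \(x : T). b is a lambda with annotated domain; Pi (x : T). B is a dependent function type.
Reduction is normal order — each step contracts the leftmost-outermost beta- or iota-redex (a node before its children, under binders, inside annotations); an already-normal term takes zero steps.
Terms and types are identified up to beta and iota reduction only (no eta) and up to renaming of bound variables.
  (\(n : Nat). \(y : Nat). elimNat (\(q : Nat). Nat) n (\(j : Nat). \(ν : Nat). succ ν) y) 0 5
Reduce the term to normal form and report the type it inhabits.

reduced normal form:
  5
inferred type:
  Nat
observation: the term reaches its normal form after 18 normal-order steps.


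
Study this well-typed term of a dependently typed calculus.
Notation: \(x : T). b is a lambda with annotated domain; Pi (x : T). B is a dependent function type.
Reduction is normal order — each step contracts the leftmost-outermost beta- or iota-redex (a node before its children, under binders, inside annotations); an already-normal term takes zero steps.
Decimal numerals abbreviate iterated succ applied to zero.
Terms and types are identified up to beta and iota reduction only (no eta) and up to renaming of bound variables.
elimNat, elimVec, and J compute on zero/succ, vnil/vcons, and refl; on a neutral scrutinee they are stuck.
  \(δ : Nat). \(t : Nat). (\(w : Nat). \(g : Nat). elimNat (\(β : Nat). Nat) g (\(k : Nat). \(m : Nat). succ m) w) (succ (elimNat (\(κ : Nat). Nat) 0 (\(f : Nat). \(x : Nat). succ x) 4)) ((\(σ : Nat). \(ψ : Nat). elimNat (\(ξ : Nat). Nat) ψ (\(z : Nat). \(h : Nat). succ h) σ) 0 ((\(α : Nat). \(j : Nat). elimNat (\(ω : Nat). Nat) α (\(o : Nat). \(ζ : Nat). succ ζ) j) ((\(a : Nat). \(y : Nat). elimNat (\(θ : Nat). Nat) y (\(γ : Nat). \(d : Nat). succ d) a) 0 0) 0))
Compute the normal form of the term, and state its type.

normal form:
  \(δ : Nat). \(t : Nat). 5
inferred type:
  Pi (δ : Nat). Pi (t : Nat). Nat
observation: 40 normal-order steps normalize the term, beginning with a beta-redex.


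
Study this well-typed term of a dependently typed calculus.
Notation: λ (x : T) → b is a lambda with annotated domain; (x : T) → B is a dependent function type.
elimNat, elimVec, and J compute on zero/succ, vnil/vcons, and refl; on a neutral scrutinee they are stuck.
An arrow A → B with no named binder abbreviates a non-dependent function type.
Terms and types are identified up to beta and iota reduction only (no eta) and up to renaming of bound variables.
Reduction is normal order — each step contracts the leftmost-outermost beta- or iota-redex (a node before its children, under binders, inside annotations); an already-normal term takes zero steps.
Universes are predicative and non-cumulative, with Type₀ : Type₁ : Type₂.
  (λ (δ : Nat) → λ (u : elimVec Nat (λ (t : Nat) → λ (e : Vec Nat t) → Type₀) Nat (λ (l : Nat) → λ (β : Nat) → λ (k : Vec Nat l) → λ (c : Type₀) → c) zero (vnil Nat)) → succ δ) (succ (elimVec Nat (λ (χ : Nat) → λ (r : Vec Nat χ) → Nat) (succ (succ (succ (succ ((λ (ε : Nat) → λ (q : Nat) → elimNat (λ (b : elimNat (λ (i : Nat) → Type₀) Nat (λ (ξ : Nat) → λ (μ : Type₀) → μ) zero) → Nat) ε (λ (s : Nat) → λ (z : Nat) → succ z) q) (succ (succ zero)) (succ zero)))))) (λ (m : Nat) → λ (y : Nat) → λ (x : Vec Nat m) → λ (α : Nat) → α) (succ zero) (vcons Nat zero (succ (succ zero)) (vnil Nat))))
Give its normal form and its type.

normal form:
  λ (δ : Nat) → succ (succ (succ (succ (succ (succ (succ (succ (succ zero))))))))
the term's type:
  Nat → Nat


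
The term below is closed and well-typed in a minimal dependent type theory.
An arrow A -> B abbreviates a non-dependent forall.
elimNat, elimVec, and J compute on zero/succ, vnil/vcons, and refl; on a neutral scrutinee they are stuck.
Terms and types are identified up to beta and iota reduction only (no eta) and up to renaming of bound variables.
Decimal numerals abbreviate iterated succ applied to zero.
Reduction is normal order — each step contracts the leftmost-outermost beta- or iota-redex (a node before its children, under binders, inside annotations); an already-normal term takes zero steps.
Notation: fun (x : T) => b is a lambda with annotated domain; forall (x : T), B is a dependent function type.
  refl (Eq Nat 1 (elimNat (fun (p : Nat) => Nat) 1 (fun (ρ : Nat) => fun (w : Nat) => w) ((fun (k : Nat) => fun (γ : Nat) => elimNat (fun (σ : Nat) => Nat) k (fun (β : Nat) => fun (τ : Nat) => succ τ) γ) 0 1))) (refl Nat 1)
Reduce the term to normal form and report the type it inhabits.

normal form:
  refl (Eq Nat 1 1) (refl Nat 1)
inferred type:
  Eq (Eq Nat 1 1) (refl Nat 1) (refl Nat 1)


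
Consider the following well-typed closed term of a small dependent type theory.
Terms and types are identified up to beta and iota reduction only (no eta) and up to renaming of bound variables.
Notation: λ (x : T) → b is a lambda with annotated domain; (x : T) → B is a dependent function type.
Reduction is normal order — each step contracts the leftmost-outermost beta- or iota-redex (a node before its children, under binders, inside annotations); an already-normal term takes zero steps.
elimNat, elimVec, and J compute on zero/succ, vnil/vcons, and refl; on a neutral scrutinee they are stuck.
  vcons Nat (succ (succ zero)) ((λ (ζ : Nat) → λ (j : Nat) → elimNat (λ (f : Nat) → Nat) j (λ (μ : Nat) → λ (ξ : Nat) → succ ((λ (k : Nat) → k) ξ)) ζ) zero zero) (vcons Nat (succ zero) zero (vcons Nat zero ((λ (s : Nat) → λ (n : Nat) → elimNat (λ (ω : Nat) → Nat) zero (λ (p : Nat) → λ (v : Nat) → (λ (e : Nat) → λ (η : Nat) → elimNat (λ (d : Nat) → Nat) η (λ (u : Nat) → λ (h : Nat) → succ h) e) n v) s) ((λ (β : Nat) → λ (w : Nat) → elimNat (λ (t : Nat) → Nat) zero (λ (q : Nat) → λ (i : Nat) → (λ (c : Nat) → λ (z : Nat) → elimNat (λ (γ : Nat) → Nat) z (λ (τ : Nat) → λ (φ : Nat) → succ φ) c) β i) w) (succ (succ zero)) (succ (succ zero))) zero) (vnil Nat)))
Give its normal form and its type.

normal form:
  vcons Nat (succ (succ zero)) zero (vcons Nat (succ zero) zero (vcons Nat zero zero (vnil Nat)))
inferred type:
  Vec Nat (succ (succ (succ zero)))


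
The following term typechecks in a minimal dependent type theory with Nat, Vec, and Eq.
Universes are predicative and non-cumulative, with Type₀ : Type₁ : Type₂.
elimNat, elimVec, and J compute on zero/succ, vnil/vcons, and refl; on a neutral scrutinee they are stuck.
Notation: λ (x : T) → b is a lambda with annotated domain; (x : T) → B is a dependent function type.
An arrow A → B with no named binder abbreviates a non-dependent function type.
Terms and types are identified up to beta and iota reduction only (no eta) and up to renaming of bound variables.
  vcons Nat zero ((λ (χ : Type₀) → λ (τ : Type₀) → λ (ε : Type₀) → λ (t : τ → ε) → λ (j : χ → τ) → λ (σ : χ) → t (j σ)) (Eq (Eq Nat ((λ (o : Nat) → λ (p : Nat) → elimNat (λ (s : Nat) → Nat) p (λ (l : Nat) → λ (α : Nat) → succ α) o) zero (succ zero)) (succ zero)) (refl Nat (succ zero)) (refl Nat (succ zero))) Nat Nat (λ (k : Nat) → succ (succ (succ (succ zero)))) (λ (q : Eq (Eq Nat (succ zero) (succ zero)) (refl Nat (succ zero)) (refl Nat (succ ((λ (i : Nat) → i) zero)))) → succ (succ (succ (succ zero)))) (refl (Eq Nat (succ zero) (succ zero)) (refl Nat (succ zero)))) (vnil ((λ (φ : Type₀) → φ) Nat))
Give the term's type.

the term's type:
  Vec Nat (succ zero)


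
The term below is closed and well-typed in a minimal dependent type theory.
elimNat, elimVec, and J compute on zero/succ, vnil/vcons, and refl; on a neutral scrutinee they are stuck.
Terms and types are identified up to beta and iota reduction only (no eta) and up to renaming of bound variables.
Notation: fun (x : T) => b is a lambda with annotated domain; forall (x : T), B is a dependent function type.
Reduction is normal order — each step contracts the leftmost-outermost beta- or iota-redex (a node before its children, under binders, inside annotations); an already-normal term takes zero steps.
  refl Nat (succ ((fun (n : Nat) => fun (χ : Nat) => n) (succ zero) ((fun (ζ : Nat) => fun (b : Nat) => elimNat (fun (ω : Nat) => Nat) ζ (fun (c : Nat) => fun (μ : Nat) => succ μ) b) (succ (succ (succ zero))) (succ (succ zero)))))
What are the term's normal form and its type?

reduced normal form:
  refl Nat (succ (succ zero))
the term's type:
  Eq Nat (succ (succ zero)) (succ (succ zero))


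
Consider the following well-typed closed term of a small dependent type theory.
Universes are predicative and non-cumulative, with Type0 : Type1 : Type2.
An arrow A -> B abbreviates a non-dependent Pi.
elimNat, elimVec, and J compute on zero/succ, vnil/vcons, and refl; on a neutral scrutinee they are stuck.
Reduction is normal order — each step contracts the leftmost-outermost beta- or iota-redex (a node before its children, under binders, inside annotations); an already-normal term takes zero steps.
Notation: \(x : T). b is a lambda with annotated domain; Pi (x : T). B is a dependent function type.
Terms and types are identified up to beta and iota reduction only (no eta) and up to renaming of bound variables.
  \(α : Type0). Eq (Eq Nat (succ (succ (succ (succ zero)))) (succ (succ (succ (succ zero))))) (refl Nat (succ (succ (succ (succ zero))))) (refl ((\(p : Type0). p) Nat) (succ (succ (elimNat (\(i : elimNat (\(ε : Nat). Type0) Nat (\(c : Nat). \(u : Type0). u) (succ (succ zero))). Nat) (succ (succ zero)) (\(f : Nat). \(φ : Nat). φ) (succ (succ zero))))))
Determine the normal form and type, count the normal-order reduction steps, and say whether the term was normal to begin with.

reduced normal form:
  \(α : Type0). Eq (Eq Nat (succ (succ (succ (succ zero)))) (succ (succ (succ (succ zero))))) (refl Nat (succ (succ (succ (succ zero))))) (refl Nat (succ (succ (succ (succ zero)))))
the term's type:
  Type0 -> Type0
steps to reach normal form (normal order): 8
started in normal form: no
first redex: a beta-redex


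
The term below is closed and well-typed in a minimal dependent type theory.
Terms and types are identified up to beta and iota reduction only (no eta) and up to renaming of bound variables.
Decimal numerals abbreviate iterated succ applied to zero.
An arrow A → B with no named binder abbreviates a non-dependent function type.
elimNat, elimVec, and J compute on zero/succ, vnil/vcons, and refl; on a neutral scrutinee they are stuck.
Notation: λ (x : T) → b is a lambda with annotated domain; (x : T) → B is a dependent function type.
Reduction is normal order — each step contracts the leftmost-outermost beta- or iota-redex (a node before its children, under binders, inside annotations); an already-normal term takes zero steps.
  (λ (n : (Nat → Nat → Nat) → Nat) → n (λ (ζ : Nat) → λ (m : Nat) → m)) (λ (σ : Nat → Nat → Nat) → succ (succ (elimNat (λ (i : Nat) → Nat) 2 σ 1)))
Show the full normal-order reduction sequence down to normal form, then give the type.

normal-order reduction sequence:
  (λ (n : (Nat → Nat → Nat) → Nat) → n (λ (ζ : Nat) → λ (m : Nat) → m)) (λ (σ : Nat → Nat → Nat) → succ (succ (elimNat (λ (i : Nat) → Nat) 2 σ 1)))
  ~> (λ (n : Nat → Nat → Nat) → succ (succ (elimNat (λ (ζ : Nat) → Nat) 2 n 1))) (λ (m : Nat) → λ (σ : Nat) → σ)
  ~> succ (succ (elimNat (λ (n : Nat) → Nat) 2 (λ (ζ : Nat) → λ (m : Nat) → m) 1))
  ~> succ (succ ((λ (n : Nat) → λ (ζ : Nat) → ζ) 0 (elimNat (λ (m : Nat) → Nat) 2 (λ (σ : Nat) → λ (i : Nat) → i) 0)))
  ~> succ (succ ((λ (n : Nat) → n) (elimNat (λ (ζ : Nat) → Nat) 2 (λ (m : Nat) → λ (σ : Nat) → σ) 0)))
  ~> succ (succ (elimNat (λ (n : Nat) → Nat) 2 (λ (ζ : Nat) → λ (m : Nat) → m) 0))
  ~> 4
the term's type:
  Nat


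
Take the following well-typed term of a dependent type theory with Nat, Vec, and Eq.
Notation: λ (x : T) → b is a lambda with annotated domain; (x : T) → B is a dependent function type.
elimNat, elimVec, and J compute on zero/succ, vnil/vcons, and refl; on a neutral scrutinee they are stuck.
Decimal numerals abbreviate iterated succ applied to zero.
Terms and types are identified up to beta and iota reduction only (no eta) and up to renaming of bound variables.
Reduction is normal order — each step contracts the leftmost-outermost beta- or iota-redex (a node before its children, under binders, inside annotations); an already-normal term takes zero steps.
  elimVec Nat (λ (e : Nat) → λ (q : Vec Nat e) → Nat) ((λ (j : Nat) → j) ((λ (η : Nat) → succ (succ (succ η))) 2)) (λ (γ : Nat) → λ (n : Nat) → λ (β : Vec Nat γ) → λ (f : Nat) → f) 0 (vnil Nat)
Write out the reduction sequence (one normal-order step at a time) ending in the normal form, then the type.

reduction (normal order):
  elimVec Nat (λ (e : Nat) → λ (q : Vec Nat e) → Nat) ((λ (j : Nat) → j) ((λ (η : Nat) → succ (succ (succ η))) 2)) (λ (γ : Nat) → λ (n : Nat) → λ (β : Vec Nat γ) → λ (f : Nat) → f) 0 (vnil Nat)
  ~> (λ (e : Nat) → e) ((λ (q : Nat) → succ (succ (succ q))) 2)
  ~> (λ (e : Nat) → succ (succ (succ e))) 2
  ~> 5
type:
  Nat


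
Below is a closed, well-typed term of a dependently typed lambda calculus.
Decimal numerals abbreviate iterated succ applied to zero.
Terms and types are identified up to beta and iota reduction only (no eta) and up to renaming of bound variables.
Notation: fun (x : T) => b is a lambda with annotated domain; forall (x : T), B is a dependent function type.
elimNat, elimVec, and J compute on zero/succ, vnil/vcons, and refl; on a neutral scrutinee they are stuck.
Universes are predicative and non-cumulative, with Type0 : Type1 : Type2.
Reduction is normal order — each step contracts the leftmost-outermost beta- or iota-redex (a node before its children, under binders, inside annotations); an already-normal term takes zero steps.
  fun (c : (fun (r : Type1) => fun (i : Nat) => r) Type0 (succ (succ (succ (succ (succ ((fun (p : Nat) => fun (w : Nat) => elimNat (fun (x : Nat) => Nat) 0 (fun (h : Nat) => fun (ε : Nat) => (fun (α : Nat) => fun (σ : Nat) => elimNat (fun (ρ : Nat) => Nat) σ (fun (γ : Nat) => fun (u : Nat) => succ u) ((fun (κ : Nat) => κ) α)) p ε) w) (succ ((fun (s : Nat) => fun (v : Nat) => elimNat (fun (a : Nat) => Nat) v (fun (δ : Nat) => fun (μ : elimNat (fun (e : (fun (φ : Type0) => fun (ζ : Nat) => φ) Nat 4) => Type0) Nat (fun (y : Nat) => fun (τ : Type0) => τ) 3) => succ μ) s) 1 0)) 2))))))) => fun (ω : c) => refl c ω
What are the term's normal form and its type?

resulting normal form:
  fun (c : Type0) => fun (r : c) => refl c r
type:
  forall (c : Type0), forall (r : c), Eq c r r
observation: reduction starts at a beta-redex, and 2 normal-order steps reach the normal form.


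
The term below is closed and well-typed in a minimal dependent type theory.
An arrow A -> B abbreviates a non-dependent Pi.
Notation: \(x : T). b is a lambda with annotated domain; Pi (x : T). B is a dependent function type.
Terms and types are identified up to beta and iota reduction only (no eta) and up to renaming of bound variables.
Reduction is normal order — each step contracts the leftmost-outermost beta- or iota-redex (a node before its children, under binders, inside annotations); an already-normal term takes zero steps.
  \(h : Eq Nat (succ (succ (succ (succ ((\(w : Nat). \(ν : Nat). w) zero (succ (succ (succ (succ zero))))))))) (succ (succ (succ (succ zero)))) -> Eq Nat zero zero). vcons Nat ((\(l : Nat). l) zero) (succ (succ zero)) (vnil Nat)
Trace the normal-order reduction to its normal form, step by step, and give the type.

reduction (normal order):
  \(h : Eq Nat (succ (succ (succ (succ ((\(w : Nat). \(ν : Nat). w) zero (succ (succ (succ (succ zero))))))))) (succ (succ (succ (succ zero)))) -> Eq Nat zero zero). vcons Nat ((\(l : Nat). l) zero) (succ (succ zero)) (vnil Nat)
  ~> \(h : Eq Nat (succ (succ (succ (succ ((\(w : Nat). zero) (succ (succ (succ (succ zero))))))))) (succ (succ (succ (succ zero)))) -> Eq Nat zero zero). vcons Nat ((\(ν : Nat). ν) zero) (succ (succ zero)) (vnil Nat)
  ~> \(h : Eq Nat (succ (succ (succ (succ zero)))) (succ (succ (succ (succ zero)))) -> Eq Nat zero zero). vcons Nat ((\(w : Nat). w) zero) (succ (succ zero)) (vnil Nat)
  ~> \(h : Eq Nat (succ (succ (succ (succ zero)))) (succ (succ (succ (succ zero)))) -> Eq Nat zero zero). vcons Nat zero (succ (succ zero)) (vnil Nat)
type:
  (Eq Nat (succ (succ (succ (succ zero)))) (succ (succ (succ (succ zero)))) -> Eq Nat zero zero) -> Vec Nat (succ zero)


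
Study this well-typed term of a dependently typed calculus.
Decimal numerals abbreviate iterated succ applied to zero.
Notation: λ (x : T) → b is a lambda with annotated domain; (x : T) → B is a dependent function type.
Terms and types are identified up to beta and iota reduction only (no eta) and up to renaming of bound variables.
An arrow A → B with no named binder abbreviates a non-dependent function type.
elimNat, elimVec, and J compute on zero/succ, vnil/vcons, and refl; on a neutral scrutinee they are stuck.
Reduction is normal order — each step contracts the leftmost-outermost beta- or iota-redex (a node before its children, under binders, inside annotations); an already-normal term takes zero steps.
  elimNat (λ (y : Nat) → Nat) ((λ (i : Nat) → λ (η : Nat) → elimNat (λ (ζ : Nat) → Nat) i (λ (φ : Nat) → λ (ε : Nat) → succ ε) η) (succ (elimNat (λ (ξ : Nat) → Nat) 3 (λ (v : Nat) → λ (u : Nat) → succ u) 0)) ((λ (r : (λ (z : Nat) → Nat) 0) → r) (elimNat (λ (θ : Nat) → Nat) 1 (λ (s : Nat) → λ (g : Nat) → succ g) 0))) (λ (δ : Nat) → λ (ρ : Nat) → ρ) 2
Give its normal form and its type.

resulting normal form:
  5
inferred type:
  Nat
observation: normalization takes exactly 16 steps under the normal-order strategy.


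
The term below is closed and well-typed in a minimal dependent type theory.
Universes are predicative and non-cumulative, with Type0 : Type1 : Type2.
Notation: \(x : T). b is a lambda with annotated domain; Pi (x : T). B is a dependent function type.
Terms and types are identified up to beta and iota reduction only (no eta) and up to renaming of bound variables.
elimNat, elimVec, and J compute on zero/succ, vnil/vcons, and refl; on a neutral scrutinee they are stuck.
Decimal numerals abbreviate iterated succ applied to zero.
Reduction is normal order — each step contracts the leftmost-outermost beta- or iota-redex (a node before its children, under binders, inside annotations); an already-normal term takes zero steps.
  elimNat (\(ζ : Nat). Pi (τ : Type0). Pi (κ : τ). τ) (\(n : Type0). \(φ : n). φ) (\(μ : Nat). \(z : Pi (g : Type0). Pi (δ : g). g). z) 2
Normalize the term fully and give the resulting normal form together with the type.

reduced normal form:
  \(ζ : Type0). \(τ : ζ). τ
type:
  Pi (ζ : Type0). Pi (τ : ζ). ζ


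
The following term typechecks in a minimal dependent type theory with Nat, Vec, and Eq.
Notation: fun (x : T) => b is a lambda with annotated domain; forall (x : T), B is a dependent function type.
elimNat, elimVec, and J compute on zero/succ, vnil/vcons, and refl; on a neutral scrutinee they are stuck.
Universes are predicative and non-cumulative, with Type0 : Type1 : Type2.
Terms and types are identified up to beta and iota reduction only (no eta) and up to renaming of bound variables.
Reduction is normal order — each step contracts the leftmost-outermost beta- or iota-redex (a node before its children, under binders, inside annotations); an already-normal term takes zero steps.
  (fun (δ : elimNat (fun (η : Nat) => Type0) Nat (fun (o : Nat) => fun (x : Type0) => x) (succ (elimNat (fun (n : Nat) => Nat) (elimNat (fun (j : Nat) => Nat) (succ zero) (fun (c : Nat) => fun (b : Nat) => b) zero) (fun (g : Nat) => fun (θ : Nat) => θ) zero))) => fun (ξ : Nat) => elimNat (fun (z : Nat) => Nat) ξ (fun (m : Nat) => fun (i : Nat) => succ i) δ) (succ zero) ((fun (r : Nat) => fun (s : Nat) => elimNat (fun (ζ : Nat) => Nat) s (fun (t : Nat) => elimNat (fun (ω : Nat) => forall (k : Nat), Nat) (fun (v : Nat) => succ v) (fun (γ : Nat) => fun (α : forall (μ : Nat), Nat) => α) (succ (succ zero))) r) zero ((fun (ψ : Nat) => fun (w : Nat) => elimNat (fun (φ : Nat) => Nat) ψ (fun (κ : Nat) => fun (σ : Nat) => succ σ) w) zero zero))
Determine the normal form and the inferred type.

reduced normal form:
  succ zero
the term's type:
  Nat
observation: normalization takes exactly 12 steps under the normal-order strategy.


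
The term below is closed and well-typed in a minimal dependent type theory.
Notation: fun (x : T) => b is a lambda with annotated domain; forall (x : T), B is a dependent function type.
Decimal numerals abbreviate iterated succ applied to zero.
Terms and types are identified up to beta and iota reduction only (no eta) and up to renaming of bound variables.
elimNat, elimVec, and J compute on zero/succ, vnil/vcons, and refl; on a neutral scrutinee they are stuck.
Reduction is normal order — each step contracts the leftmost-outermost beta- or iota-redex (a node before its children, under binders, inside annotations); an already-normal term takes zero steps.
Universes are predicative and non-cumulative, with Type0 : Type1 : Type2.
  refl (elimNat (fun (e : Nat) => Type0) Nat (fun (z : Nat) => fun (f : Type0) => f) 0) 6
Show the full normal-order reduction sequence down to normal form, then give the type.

reduction (normal order):
  refl (elimNat (fun (e : Nat) => Type0) Nat (fun (z : Nat) => fun (f : Type0) => f) 0) 6
  ~> refl Nat 6
inferred type:
  Eq Nat 6 6


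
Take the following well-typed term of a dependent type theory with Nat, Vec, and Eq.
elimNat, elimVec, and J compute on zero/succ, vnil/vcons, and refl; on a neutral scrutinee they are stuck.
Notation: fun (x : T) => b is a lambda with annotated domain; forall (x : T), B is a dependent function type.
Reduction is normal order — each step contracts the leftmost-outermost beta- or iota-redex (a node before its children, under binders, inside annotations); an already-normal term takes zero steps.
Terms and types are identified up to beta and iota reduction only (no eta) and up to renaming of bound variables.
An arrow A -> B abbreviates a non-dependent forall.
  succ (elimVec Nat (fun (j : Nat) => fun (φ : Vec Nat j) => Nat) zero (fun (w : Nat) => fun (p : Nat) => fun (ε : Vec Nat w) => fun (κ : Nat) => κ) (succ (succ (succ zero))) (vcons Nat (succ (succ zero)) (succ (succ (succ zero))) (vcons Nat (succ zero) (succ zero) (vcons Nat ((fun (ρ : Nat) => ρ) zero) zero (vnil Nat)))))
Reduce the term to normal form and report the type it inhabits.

normal form:
  succ zero
the term's type:
  Nat


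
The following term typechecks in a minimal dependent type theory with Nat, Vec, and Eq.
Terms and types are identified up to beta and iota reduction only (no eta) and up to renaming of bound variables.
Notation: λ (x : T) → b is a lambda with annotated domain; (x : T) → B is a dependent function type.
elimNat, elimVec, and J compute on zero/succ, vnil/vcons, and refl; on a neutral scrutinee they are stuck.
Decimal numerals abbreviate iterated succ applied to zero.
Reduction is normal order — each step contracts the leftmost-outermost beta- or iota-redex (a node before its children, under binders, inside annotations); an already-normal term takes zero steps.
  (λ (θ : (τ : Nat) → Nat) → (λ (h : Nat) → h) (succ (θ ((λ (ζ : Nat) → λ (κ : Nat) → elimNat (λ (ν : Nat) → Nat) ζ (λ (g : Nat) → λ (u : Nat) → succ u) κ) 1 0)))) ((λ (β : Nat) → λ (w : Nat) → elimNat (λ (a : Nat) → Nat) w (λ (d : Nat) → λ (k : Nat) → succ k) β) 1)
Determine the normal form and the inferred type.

reduced normal form:
  3
type:
  Nat


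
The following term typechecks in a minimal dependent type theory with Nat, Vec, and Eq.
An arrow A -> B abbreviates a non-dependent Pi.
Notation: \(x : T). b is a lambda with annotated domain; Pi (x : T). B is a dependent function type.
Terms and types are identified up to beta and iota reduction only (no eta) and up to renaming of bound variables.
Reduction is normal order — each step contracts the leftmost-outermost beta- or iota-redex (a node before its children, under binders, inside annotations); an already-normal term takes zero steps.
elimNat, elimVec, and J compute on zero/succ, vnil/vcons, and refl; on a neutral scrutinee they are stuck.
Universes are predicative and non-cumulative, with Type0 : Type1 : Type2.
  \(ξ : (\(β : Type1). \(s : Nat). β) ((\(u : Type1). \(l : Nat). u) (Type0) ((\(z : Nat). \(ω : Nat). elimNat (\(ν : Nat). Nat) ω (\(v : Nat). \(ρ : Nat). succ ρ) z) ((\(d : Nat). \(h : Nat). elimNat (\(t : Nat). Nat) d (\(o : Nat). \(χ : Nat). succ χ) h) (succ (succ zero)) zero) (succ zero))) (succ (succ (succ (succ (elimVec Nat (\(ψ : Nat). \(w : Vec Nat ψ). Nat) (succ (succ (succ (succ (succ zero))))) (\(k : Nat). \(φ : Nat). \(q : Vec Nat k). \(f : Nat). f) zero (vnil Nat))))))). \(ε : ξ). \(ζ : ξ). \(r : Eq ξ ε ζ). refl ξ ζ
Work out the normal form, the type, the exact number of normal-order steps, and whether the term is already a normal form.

normal form:
  \(ξ : Type0). \(β : ξ). \(s : ξ). \(u : Eq ξ β s). refl ξ s
type:
  Pi (ξ : Type0). Pi (β : ξ). Pi (s : ξ). Eq ξ β s -> Eq ξ s s
normal-order step count: 4
already normal: no
first redex: a beta-redex


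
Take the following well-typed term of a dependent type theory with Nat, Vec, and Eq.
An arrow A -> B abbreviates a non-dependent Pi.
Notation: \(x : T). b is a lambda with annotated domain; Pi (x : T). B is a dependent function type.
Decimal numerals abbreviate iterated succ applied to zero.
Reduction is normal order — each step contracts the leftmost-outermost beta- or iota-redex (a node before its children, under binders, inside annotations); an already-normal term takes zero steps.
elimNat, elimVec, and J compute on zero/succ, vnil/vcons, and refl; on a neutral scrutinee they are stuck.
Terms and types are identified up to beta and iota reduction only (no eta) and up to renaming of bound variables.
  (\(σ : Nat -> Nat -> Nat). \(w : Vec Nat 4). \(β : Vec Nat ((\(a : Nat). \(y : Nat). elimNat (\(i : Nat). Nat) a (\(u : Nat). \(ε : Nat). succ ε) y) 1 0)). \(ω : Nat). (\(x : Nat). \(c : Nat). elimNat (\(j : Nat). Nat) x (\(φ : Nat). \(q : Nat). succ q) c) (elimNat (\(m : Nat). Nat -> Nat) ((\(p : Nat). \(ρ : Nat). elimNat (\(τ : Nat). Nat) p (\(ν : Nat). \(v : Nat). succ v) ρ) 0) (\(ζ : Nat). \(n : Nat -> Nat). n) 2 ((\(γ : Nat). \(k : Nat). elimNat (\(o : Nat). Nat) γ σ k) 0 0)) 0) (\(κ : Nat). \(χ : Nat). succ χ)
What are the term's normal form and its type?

reduced normal form:
  \(σ : Vec Nat 4). \(w : Vec Nat 1). \(β : Nat). 0
inferred type:
  Vec Nat 4 -> Vec Nat 1 -> Nat -> Nat


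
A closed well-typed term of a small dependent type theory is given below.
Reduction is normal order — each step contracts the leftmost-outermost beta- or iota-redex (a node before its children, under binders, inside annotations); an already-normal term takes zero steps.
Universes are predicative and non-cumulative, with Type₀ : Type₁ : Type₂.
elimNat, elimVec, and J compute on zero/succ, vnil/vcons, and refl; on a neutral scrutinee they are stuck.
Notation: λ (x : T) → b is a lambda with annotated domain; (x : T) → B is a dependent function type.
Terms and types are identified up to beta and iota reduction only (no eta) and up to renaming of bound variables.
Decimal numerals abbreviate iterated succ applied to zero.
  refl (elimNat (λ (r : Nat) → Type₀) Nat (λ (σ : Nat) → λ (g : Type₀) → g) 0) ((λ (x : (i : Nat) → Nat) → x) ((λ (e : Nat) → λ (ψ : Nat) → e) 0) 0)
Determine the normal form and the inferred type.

normal form:
  refl Nat 0
type:
  Eq Nat 0 0
observation: the term reaches its normal form after 4 normal-order steps.


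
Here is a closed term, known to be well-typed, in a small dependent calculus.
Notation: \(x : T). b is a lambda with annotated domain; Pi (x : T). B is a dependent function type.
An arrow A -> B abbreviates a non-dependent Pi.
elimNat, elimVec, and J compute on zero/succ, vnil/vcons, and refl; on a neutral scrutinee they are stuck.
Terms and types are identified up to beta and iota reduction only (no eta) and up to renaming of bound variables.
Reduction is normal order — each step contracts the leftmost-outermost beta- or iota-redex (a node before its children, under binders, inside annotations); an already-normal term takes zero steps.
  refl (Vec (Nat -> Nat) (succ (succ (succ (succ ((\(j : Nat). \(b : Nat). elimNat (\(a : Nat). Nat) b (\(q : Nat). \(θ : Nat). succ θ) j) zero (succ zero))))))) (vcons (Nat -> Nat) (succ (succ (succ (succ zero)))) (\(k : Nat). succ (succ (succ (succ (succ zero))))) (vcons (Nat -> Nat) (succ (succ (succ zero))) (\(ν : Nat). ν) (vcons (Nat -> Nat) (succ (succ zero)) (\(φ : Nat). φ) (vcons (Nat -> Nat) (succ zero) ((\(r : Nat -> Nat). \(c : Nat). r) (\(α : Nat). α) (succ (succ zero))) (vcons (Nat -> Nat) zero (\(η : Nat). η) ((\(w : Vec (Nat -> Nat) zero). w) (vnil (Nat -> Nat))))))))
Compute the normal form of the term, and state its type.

resulting normal form:
  refl (Vec (Nat -> Nat) (succ (succ (succ (succ (succ zero)))))) (vcons (Nat -> Nat) (succ (succ (succ (succ zero)))) (\(j : Nat). succ (succ (succ (succ (succ zero))))) (vcons (Nat -> Nat) (succ (succ (succ zero))) (\(b : Nat). b) (vcons (Nat -> Nat) (succ (succ zero)) (\(a : Nat). a) (vcons (Nat -> Nat) (succ zero) (\(q : Nat). q) (vcons (Nat -> Nat) zero (\(θ : Nat). θ) (vnil (Nat -> Nat)))))))
type:
  Eq (Vec (Nat -> Nat) (succ (succ (succ (succ (succ zero)))))) (vcons (Nat -> Nat) (succ (succ (succ (succ zero)))) (\(j : Nat). succ (succ (succ (succ (succ zero))))) (vcons (Nat -> Nat) (succ (succ (succ zero))) (\(b : Nat). b) (vcons (Nat -> Nat) (succ (succ zero)) (\(a : Nat). a) (vcons (Nat -> Nat) (succ zero) (\(q : Nat). q) (vcons (Nat -> Nat) zero (\(θ : Nat). θ) (vnil (Nat -> Nat))))))) (vcons (Nat -> Nat) (succ (succ (succ (succ zero)))) (\(k : Nat). succ (succ (succ (succ (succ zero))))) (vcons (Nat -> Nat) (succ (succ (succ zero))) (\(ν : Nat). ν) (vcons (Nat -> Nat) (succ (succ zero)) (\(φ : Nat). φ) (vcons (Nat -> Nat) (succ zero) (\(r : Nat). r) (vcons (Nat -> Nat) zero (\(c : Nat). c) (vnil (Nat -> Nat)))))))
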